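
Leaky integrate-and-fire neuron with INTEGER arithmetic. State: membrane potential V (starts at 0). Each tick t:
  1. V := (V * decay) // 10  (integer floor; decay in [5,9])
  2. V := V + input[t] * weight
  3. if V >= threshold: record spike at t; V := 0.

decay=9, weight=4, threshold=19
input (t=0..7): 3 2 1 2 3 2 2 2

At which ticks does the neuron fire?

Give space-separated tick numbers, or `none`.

t=0: input=3 -> V=12
t=1: input=2 -> V=18
t=2: input=1 -> V=0 FIRE
t=3: input=2 -> V=8
t=4: input=3 -> V=0 FIRE
t=5: input=2 -> V=8
t=6: input=2 -> V=15
t=7: input=2 -> V=0 FIRE

Answer: 2 4 7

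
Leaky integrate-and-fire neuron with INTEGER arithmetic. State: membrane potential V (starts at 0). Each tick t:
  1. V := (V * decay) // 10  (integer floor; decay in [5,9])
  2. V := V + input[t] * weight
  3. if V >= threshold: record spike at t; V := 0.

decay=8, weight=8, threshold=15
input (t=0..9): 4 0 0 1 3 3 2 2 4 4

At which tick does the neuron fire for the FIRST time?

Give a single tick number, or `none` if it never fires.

Answer: 0

Derivation:
t=0: input=4 -> V=0 FIRE
t=1: input=0 -> V=0
t=2: input=0 -> V=0
t=3: input=1 -> V=8
t=4: input=3 -> V=0 FIRE
t=5: input=3 -> V=0 FIRE
t=6: input=2 -> V=0 FIRE
t=7: input=2 -> V=0 FIRE
t=8: input=4 -> V=0 FIRE
t=9: input=4 -> V=0 FIRE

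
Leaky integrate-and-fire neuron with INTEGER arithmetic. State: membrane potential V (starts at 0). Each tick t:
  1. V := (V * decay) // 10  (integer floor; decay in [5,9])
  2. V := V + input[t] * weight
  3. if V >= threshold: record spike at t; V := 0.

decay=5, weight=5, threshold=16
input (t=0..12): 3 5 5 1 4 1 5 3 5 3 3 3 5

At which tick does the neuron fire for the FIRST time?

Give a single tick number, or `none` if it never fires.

Answer: 1

Derivation:
t=0: input=3 -> V=15
t=1: input=5 -> V=0 FIRE
t=2: input=5 -> V=0 FIRE
t=3: input=1 -> V=5
t=4: input=4 -> V=0 FIRE
t=5: input=1 -> V=5
t=6: input=5 -> V=0 FIRE
t=7: input=3 -> V=15
t=8: input=5 -> V=0 FIRE
t=9: input=3 -> V=15
t=10: input=3 -> V=0 FIRE
t=11: input=3 -> V=15
t=12: input=5 -> V=0 FIRE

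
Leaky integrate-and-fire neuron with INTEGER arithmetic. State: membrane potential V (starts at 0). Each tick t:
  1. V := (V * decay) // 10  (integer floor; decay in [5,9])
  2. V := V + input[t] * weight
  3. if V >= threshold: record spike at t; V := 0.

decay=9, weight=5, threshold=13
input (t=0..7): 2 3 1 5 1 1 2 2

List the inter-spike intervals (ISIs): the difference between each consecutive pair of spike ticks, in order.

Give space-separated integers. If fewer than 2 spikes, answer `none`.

t=0: input=2 -> V=10
t=1: input=3 -> V=0 FIRE
t=2: input=1 -> V=5
t=3: input=5 -> V=0 FIRE
t=4: input=1 -> V=5
t=5: input=1 -> V=9
t=6: input=2 -> V=0 FIRE
t=7: input=2 -> V=10

Answer: 2 3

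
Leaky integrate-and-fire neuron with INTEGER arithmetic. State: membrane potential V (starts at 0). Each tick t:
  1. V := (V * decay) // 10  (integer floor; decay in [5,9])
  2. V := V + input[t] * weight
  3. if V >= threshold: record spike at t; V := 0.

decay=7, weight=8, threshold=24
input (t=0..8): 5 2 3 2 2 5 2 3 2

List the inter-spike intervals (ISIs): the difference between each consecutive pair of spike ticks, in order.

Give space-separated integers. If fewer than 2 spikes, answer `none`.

Answer: 2 2 1 2

Derivation:
t=0: input=5 -> V=0 FIRE
t=1: input=2 -> V=16
t=2: input=3 -> V=0 FIRE
t=3: input=2 -> V=16
t=4: input=2 -> V=0 FIRE
t=5: input=5 -> V=0 FIRE
t=6: input=2 -> V=16
t=7: input=3 -> V=0 FIRE
t=8: input=2 -> V=16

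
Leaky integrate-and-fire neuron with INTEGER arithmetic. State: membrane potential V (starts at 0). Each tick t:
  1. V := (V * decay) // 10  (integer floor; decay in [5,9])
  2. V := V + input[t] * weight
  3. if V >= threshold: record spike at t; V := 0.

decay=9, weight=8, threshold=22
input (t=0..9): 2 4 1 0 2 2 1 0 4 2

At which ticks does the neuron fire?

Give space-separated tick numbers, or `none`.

t=0: input=2 -> V=16
t=1: input=4 -> V=0 FIRE
t=2: input=1 -> V=8
t=3: input=0 -> V=7
t=4: input=2 -> V=0 FIRE
t=5: input=2 -> V=16
t=6: input=1 -> V=0 FIRE
t=7: input=0 -> V=0
t=8: input=4 -> V=0 FIRE
t=9: input=2 -> V=16

Answer: 1 4 6 8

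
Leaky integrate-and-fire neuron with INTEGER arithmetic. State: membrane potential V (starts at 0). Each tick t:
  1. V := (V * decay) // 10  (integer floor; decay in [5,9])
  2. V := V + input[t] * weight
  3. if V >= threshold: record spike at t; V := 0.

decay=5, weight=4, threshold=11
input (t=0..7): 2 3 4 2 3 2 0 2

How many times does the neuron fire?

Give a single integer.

Answer: 3

Derivation:
t=0: input=2 -> V=8
t=1: input=3 -> V=0 FIRE
t=2: input=4 -> V=0 FIRE
t=3: input=2 -> V=8
t=4: input=3 -> V=0 FIRE
t=5: input=2 -> V=8
t=6: input=0 -> V=4
t=7: input=2 -> V=10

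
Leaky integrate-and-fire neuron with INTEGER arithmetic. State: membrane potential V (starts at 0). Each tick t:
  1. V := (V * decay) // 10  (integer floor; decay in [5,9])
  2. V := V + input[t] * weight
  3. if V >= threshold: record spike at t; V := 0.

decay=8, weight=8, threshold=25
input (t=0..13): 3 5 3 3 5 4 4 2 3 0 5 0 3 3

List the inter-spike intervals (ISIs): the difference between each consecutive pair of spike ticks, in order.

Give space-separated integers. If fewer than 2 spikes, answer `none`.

t=0: input=3 -> V=24
t=1: input=5 -> V=0 FIRE
t=2: input=3 -> V=24
t=3: input=3 -> V=0 FIRE
t=4: input=5 -> V=0 FIRE
t=5: input=4 -> V=0 FIRE
t=6: input=4 -> V=0 FIRE
t=7: input=2 -> V=16
t=8: input=3 -> V=0 FIRE
t=9: input=0 -> V=0
t=10: input=5 -> V=0 FIRE
t=11: input=0 -> V=0
t=12: input=3 -> V=24
t=13: input=3 -> V=0 FIRE

Answer: 2 1 1 1 2 2 3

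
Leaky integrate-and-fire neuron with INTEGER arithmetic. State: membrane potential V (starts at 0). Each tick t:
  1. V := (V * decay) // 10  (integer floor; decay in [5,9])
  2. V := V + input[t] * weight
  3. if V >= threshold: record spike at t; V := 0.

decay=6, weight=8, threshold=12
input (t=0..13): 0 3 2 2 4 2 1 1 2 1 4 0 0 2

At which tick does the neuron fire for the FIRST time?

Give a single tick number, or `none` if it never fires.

t=0: input=0 -> V=0
t=1: input=3 -> V=0 FIRE
t=2: input=2 -> V=0 FIRE
t=3: input=2 -> V=0 FIRE
t=4: input=4 -> V=0 FIRE
t=5: input=2 -> V=0 FIRE
t=6: input=1 -> V=8
t=7: input=1 -> V=0 FIRE
t=8: input=2 -> V=0 FIRE
t=9: input=1 -> V=8
t=10: input=4 -> V=0 FIRE
t=11: input=0 -> V=0
t=12: input=0 -> V=0
t=13: input=2 -> V=0 FIRE

Answer: 1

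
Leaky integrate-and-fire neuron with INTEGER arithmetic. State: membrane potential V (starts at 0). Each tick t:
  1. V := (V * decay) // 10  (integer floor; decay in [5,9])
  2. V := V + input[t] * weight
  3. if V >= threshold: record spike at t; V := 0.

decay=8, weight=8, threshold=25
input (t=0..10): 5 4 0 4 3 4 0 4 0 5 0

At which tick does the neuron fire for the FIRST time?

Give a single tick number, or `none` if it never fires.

Answer: 0

Derivation:
t=0: input=5 -> V=0 FIRE
t=1: input=4 -> V=0 FIRE
t=2: input=0 -> V=0
t=3: input=4 -> V=0 FIRE
t=4: input=3 -> V=24
t=5: input=4 -> V=0 FIRE
t=6: input=0 -> V=0
t=7: input=4 -> V=0 FIRE
t=8: input=0 -> V=0
t=9: input=5 -> V=0 FIRE
t=10: input=0 -> V=0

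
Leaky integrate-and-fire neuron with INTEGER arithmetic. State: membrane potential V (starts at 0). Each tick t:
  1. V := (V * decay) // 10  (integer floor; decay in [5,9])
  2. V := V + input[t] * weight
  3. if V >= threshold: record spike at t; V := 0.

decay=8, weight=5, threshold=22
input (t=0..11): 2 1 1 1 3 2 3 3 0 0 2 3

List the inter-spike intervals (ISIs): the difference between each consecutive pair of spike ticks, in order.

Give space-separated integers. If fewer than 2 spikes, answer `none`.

Answer: 2 5

Derivation:
t=0: input=2 -> V=10
t=1: input=1 -> V=13
t=2: input=1 -> V=15
t=3: input=1 -> V=17
t=4: input=3 -> V=0 FIRE
t=5: input=2 -> V=10
t=6: input=3 -> V=0 FIRE
t=7: input=3 -> V=15
t=8: input=0 -> V=12
t=9: input=0 -> V=9
t=10: input=2 -> V=17
t=11: input=3 -> V=0 FIRE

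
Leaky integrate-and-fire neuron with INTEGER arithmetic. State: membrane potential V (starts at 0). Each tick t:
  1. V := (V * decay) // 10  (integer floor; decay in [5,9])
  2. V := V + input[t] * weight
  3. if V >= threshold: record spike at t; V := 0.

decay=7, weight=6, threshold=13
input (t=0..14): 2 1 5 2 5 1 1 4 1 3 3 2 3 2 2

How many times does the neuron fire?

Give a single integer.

t=0: input=2 -> V=12
t=1: input=1 -> V=0 FIRE
t=2: input=5 -> V=0 FIRE
t=3: input=2 -> V=12
t=4: input=5 -> V=0 FIRE
t=5: input=1 -> V=6
t=6: input=1 -> V=10
t=7: input=4 -> V=0 FIRE
t=8: input=1 -> V=6
t=9: input=3 -> V=0 FIRE
t=10: input=3 -> V=0 FIRE
t=11: input=2 -> V=12
t=12: input=3 -> V=0 FIRE
t=13: input=2 -> V=12
t=14: input=2 -> V=0 FIRE

Answer: 8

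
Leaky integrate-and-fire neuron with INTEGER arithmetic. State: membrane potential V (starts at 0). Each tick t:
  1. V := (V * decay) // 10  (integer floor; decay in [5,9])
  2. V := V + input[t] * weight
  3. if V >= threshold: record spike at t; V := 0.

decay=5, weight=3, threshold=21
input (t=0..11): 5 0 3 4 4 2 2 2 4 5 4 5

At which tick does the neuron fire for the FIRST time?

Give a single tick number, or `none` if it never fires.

t=0: input=5 -> V=15
t=1: input=0 -> V=7
t=2: input=3 -> V=12
t=3: input=4 -> V=18
t=4: input=4 -> V=0 FIRE
t=5: input=2 -> V=6
t=6: input=2 -> V=9
t=7: input=2 -> V=10
t=8: input=4 -> V=17
t=9: input=5 -> V=0 FIRE
t=10: input=4 -> V=12
t=11: input=5 -> V=0 FIRE

Answer: 4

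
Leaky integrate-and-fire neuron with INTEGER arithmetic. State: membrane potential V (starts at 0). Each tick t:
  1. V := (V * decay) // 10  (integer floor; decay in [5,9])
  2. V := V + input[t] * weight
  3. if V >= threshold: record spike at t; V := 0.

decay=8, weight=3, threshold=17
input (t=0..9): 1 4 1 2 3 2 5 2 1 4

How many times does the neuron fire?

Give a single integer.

Answer: 3

Derivation:
t=0: input=1 -> V=3
t=1: input=4 -> V=14
t=2: input=1 -> V=14
t=3: input=2 -> V=0 FIRE
t=4: input=3 -> V=9
t=5: input=2 -> V=13
t=6: input=5 -> V=0 FIRE
t=7: input=2 -> V=6
t=8: input=1 -> V=7
t=9: input=4 -> V=0 FIRE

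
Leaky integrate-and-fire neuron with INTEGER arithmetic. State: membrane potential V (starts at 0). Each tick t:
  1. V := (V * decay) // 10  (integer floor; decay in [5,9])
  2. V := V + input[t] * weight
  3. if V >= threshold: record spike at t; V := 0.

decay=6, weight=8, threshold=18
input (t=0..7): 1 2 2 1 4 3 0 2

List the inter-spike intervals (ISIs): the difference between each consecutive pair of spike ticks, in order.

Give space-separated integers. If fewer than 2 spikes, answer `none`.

Answer: 3 1

Derivation:
t=0: input=1 -> V=8
t=1: input=2 -> V=0 FIRE
t=2: input=2 -> V=16
t=3: input=1 -> V=17
t=4: input=4 -> V=0 FIRE
t=5: input=3 -> V=0 FIRE
t=6: input=0 -> V=0
t=7: input=2 -> V=16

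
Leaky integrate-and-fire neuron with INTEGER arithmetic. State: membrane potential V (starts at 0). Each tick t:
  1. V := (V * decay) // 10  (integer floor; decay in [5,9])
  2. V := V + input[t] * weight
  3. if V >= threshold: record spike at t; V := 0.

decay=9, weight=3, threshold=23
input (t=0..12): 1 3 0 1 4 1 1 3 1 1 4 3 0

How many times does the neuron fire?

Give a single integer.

t=0: input=1 -> V=3
t=1: input=3 -> V=11
t=2: input=0 -> V=9
t=3: input=1 -> V=11
t=4: input=4 -> V=21
t=5: input=1 -> V=21
t=6: input=1 -> V=21
t=7: input=3 -> V=0 FIRE
t=8: input=1 -> V=3
t=9: input=1 -> V=5
t=10: input=4 -> V=16
t=11: input=3 -> V=0 FIRE
t=12: input=0 -> V=0

Answer: 2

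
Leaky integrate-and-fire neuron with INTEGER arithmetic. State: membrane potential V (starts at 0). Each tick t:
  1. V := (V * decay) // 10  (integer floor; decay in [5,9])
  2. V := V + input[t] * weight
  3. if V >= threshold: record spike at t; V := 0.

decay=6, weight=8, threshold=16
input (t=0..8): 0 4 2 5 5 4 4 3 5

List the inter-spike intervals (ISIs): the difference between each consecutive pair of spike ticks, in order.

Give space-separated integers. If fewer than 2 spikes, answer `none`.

Answer: 1 1 1 1 1 1 1

Derivation:
t=0: input=0 -> V=0
t=1: input=4 -> V=0 FIRE
t=2: input=2 -> V=0 FIRE
t=3: input=5 -> V=0 FIRE
t=4: input=5 -> V=0 FIRE
t=5: input=4 -> V=0 FIRE
t=6: input=4 -> V=0 FIRE
t=7: input=3 -> V=0 FIRE
t=8: input=5 -> V=0 FIRE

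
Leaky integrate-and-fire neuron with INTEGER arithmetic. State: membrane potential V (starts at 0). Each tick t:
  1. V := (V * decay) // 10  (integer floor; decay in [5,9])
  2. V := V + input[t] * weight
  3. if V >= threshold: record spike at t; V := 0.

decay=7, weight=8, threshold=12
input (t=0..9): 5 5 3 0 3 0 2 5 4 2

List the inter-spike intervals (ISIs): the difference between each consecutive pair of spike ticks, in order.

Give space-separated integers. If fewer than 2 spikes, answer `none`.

Answer: 1 1 2 2 1 1 1

Derivation:
t=0: input=5 -> V=0 FIRE
t=1: input=5 -> V=0 FIRE
t=2: input=3 -> V=0 FIRE
t=3: input=0 -> V=0
t=4: input=3 -> V=0 FIRE
t=5: input=0 -> V=0
t=6: input=2 -> V=0 FIRE
t=7: input=5 -> V=0 FIRE
t=8: input=4 -> V=0 FIRE
t=9: input=2 -> V=0 FIRE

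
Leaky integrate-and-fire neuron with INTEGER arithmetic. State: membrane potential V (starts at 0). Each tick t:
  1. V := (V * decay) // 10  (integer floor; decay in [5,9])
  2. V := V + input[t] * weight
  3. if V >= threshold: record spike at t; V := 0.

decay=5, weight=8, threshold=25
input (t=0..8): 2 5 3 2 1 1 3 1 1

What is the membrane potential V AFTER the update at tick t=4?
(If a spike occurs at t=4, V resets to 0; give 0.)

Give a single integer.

Answer: 8

Derivation:
t=0: input=2 -> V=16
t=1: input=5 -> V=0 FIRE
t=2: input=3 -> V=24
t=3: input=2 -> V=0 FIRE
t=4: input=1 -> V=8
t=5: input=1 -> V=12
t=6: input=3 -> V=0 FIRE
t=7: input=1 -> V=8
t=8: input=1 -> V=12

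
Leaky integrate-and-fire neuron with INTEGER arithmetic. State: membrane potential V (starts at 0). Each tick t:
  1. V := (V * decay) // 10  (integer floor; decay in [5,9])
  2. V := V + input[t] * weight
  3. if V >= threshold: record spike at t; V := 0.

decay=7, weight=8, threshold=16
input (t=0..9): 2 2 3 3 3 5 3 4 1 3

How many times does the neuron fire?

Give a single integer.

t=0: input=2 -> V=0 FIRE
t=1: input=2 -> V=0 FIRE
t=2: input=3 -> V=0 FIRE
t=3: input=3 -> V=0 FIRE
t=4: input=3 -> V=0 FIRE
t=5: input=5 -> V=0 FIRE
t=6: input=3 -> V=0 FIRE
t=7: input=4 -> V=0 FIRE
t=8: input=1 -> V=8
t=9: input=3 -> V=0 FIRE

Answer: 9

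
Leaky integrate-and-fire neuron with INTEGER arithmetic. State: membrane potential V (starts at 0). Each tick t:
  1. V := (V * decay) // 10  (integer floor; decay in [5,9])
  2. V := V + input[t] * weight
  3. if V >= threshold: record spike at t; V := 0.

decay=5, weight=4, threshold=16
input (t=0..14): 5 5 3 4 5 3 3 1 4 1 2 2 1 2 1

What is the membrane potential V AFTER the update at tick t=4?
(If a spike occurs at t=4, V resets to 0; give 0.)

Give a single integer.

t=0: input=5 -> V=0 FIRE
t=1: input=5 -> V=0 FIRE
t=2: input=3 -> V=12
t=3: input=4 -> V=0 FIRE
t=4: input=5 -> V=0 FIRE
t=5: input=3 -> V=12
t=6: input=3 -> V=0 FIRE
t=7: input=1 -> V=4
t=8: input=4 -> V=0 FIRE
t=9: input=1 -> V=4
t=10: input=2 -> V=10
t=11: input=2 -> V=13
t=12: input=1 -> V=10
t=13: input=2 -> V=13
t=14: input=1 -> V=10

Answer: 0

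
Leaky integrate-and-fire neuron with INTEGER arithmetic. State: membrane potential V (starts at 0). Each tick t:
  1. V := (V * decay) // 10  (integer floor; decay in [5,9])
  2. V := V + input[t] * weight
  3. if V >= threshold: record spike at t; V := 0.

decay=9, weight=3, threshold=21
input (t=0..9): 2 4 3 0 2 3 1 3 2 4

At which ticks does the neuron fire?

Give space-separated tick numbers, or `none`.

Answer: 2 7

Derivation:
t=0: input=2 -> V=6
t=1: input=4 -> V=17
t=2: input=3 -> V=0 FIRE
t=3: input=0 -> V=0
t=4: input=2 -> V=6
t=5: input=3 -> V=14
t=6: input=1 -> V=15
t=7: input=3 -> V=0 FIRE
t=8: input=2 -> V=6
t=9: input=4 -> V=17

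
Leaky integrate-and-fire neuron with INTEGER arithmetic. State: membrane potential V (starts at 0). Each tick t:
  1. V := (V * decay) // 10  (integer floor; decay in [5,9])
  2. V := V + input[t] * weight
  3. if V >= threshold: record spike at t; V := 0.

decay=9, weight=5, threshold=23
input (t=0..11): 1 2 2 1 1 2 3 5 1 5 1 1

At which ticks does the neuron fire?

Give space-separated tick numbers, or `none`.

Answer: 3 6 7 9

Derivation:
t=0: input=1 -> V=5
t=1: input=2 -> V=14
t=2: input=2 -> V=22
t=3: input=1 -> V=0 FIRE
t=4: input=1 -> V=5
t=5: input=2 -> V=14
t=6: input=3 -> V=0 FIRE
t=7: input=5 -> V=0 FIRE
t=8: input=1 -> V=5
t=9: input=5 -> V=0 FIRE
t=10: input=1 -> V=5
t=11: input=1 -> V=9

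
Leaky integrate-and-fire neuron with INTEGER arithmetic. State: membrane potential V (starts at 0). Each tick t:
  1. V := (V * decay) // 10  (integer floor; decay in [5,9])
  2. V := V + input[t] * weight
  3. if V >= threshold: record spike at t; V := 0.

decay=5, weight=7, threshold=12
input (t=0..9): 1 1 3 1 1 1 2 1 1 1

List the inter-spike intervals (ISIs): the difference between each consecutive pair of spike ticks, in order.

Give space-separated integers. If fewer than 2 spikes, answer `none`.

Answer: 3 1 3

Derivation:
t=0: input=1 -> V=7
t=1: input=1 -> V=10
t=2: input=3 -> V=0 FIRE
t=3: input=1 -> V=7
t=4: input=1 -> V=10
t=5: input=1 -> V=0 FIRE
t=6: input=2 -> V=0 FIRE
t=7: input=1 -> V=7
t=8: input=1 -> V=10
t=9: input=1 -> V=0 FIRE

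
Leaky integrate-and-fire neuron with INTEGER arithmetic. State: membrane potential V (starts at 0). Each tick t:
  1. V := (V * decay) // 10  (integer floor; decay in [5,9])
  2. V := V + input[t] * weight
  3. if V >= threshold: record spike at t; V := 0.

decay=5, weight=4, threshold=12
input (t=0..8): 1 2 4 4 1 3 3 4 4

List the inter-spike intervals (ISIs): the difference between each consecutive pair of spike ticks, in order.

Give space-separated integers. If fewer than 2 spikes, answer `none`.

t=0: input=1 -> V=4
t=1: input=2 -> V=10
t=2: input=4 -> V=0 FIRE
t=3: input=4 -> V=0 FIRE
t=4: input=1 -> V=4
t=5: input=3 -> V=0 FIRE
t=6: input=3 -> V=0 FIRE
t=7: input=4 -> V=0 FIRE
t=8: input=4 -> V=0 FIRE

Answer: 1 2 1 1 1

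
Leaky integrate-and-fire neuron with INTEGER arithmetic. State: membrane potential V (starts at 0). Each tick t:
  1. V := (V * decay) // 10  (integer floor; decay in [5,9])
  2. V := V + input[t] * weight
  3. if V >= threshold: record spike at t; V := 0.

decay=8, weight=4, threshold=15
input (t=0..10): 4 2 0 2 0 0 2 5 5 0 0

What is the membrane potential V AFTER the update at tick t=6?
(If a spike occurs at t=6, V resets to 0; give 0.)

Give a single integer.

t=0: input=4 -> V=0 FIRE
t=1: input=2 -> V=8
t=2: input=0 -> V=6
t=3: input=2 -> V=12
t=4: input=0 -> V=9
t=5: input=0 -> V=7
t=6: input=2 -> V=13
t=7: input=5 -> V=0 FIRE
t=8: input=5 -> V=0 FIRE
t=9: input=0 -> V=0
t=10: input=0 -> V=0

Answer: 13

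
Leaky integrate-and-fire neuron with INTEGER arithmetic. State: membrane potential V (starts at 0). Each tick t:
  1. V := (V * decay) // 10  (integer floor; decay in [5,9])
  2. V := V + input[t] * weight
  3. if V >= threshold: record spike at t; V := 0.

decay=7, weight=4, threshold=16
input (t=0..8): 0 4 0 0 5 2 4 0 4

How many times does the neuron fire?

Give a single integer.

Answer: 4

Derivation:
t=0: input=0 -> V=0
t=1: input=4 -> V=0 FIRE
t=2: input=0 -> V=0
t=3: input=0 -> V=0
t=4: input=5 -> V=0 FIRE
t=5: input=2 -> V=8
t=6: input=4 -> V=0 FIRE
t=7: input=0 -> V=0
t=8: input=4 -> V=0 FIRE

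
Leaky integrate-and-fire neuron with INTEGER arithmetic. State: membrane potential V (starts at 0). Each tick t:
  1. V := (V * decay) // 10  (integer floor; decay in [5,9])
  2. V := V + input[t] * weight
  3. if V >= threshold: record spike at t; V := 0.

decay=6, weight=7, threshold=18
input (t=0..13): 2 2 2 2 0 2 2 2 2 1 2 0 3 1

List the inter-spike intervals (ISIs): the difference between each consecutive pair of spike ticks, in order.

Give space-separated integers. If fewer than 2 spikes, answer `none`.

t=0: input=2 -> V=14
t=1: input=2 -> V=0 FIRE
t=2: input=2 -> V=14
t=3: input=2 -> V=0 FIRE
t=4: input=0 -> V=0
t=5: input=2 -> V=14
t=6: input=2 -> V=0 FIRE
t=7: input=2 -> V=14
t=8: input=2 -> V=0 FIRE
t=9: input=1 -> V=7
t=10: input=2 -> V=0 FIRE
t=11: input=0 -> V=0
t=12: input=3 -> V=0 FIRE
t=13: input=1 -> V=7

Answer: 2 3 2 2 2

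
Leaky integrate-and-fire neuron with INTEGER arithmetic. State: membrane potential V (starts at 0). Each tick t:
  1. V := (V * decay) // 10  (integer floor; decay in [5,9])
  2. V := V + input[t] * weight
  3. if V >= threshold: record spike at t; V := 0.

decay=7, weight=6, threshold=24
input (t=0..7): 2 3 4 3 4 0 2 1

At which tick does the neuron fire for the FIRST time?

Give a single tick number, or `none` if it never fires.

t=0: input=2 -> V=12
t=1: input=3 -> V=0 FIRE
t=2: input=4 -> V=0 FIRE
t=3: input=3 -> V=18
t=4: input=4 -> V=0 FIRE
t=5: input=0 -> V=0
t=6: input=2 -> V=12
t=7: input=1 -> V=14

Answer: 1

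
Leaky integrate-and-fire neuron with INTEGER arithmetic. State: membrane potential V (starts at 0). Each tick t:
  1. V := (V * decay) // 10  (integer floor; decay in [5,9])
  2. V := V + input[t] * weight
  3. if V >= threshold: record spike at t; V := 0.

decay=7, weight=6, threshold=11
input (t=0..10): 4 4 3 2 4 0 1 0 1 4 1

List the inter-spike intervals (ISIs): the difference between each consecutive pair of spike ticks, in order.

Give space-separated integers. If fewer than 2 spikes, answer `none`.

t=0: input=4 -> V=0 FIRE
t=1: input=4 -> V=0 FIRE
t=2: input=3 -> V=0 FIRE
t=3: input=2 -> V=0 FIRE
t=4: input=4 -> V=0 FIRE
t=5: input=0 -> V=0
t=6: input=1 -> V=6
t=7: input=0 -> V=4
t=8: input=1 -> V=8
t=9: input=4 -> V=0 FIRE
t=10: input=1 -> V=6

Answer: 1 1 1 1 5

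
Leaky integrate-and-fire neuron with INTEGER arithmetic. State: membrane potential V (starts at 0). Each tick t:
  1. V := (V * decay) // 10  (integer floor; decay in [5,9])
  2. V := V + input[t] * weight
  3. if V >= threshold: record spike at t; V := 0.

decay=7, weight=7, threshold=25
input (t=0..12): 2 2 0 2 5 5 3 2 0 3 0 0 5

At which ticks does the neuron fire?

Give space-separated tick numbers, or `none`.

t=0: input=2 -> V=14
t=1: input=2 -> V=23
t=2: input=0 -> V=16
t=3: input=2 -> V=0 FIRE
t=4: input=5 -> V=0 FIRE
t=5: input=5 -> V=0 FIRE
t=6: input=3 -> V=21
t=7: input=2 -> V=0 FIRE
t=8: input=0 -> V=0
t=9: input=3 -> V=21
t=10: input=0 -> V=14
t=11: input=0 -> V=9
t=12: input=5 -> V=0 FIRE

Answer: 3 4 5 7 12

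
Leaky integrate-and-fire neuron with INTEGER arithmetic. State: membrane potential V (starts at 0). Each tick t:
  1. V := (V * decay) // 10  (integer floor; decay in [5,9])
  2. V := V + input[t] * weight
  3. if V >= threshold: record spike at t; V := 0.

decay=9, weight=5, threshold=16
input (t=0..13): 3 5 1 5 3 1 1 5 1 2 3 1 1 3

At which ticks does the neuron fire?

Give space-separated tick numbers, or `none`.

t=0: input=3 -> V=15
t=1: input=5 -> V=0 FIRE
t=2: input=1 -> V=5
t=3: input=5 -> V=0 FIRE
t=4: input=3 -> V=15
t=5: input=1 -> V=0 FIRE
t=6: input=1 -> V=5
t=7: input=5 -> V=0 FIRE
t=8: input=1 -> V=5
t=9: input=2 -> V=14
t=10: input=3 -> V=0 FIRE
t=11: input=1 -> V=5
t=12: input=1 -> V=9
t=13: input=3 -> V=0 FIRE

Answer: 1 3 5 7 10 13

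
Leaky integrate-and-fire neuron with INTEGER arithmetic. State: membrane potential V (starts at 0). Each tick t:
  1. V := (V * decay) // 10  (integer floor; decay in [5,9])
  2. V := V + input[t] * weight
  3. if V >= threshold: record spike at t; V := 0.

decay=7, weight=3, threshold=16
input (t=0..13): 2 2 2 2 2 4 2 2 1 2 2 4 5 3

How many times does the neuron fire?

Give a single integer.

Answer: 3

Derivation:
t=0: input=2 -> V=6
t=1: input=2 -> V=10
t=2: input=2 -> V=13
t=3: input=2 -> V=15
t=4: input=2 -> V=0 FIRE
t=5: input=4 -> V=12
t=6: input=2 -> V=14
t=7: input=2 -> V=15
t=8: input=1 -> V=13
t=9: input=2 -> V=15
t=10: input=2 -> V=0 FIRE
t=11: input=4 -> V=12
t=12: input=5 -> V=0 FIRE
t=13: input=3 -> V=9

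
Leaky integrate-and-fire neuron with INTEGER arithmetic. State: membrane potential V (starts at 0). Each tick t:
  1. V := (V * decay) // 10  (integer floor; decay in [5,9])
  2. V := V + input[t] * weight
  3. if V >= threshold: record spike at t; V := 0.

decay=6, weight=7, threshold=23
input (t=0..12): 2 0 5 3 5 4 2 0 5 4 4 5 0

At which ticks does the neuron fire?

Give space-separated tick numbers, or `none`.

t=0: input=2 -> V=14
t=1: input=0 -> V=8
t=2: input=5 -> V=0 FIRE
t=3: input=3 -> V=21
t=4: input=5 -> V=0 FIRE
t=5: input=4 -> V=0 FIRE
t=6: input=2 -> V=14
t=7: input=0 -> V=8
t=8: input=5 -> V=0 FIRE
t=9: input=4 -> V=0 FIRE
t=10: input=4 -> V=0 FIRE
t=11: input=5 -> V=0 FIRE
t=12: input=0 -> V=0

Answer: 2 4 5 8 9 10 11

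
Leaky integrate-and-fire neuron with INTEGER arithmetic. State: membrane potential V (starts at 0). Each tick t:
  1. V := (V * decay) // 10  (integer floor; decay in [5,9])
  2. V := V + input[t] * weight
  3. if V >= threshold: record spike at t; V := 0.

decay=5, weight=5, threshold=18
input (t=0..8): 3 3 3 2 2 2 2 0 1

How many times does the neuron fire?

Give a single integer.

t=0: input=3 -> V=15
t=1: input=3 -> V=0 FIRE
t=2: input=3 -> V=15
t=3: input=2 -> V=17
t=4: input=2 -> V=0 FIRE
t=5: input=2 -> V=10
t=6: input=2 -> V=15
t=7: input=0 -> V=7
t=8: input=1 -> V=8

Answer: 2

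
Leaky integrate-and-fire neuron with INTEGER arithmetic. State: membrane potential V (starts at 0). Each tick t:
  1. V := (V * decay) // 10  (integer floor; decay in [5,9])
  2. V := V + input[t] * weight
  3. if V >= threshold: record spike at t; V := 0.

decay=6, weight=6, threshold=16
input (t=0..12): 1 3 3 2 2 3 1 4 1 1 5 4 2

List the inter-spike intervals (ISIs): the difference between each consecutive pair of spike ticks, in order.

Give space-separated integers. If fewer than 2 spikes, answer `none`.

t=0: input=1 -> V=6
t=1: input=3 -> V=0 FIRE
t=2: input=3 -> V=0 FIRE
t=3: input=2 -> V=12
t=4: input=2 -> V=0 FIRE
t=5: input=3 -> V=0 FIRE
t=6: input=1 -> V=6
t=7: input=4 -> V=0 FIRE
t=8: input=1 -> V=6
t=9: input=1 -> V=9
t=10: input=5 -> V=0 FIRE
t=11: input=4 -> V=0 FIRE
t=12: input=2 -> V=12

Answer: 1 2 1 2 3 1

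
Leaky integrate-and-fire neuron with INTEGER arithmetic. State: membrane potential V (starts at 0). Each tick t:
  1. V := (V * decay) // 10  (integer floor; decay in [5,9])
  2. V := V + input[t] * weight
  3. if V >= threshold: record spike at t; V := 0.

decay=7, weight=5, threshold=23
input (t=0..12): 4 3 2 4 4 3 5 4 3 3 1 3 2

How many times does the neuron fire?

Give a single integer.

Answer: 6

Derivation:
t=0: input=4 -> V=20
t=1: input=3 -> V=0 FIRE
t=2: input=2 -> V=10
t=3: input=4 -> V=0 FIRE
t=4: input=4 -> V=20
t=5: input=3 -> V=0 FIRE
t=6: input=5 -> V=0 FIRE
t=7: input=4 -> V=20
t=8: input=3 -> V=0 FIRE
t=9: input=3 -> V=15
t=10: input=1 -> V=15
t=11: input=3 -> V=0 FIRE
t=12: input=2 -> V=10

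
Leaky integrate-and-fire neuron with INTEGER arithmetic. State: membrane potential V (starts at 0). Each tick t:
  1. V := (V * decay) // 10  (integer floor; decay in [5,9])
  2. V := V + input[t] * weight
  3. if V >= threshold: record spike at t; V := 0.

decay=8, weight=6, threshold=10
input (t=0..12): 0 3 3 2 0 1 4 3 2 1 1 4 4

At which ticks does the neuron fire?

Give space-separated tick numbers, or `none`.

t=0: input=0 -> V=0
t=1: input=3 -> V=0 FIRE
t=2: input=3 -> V=0 FIRE
t=3: input=2 -> V=0 FIRE
t=4: input=0 -> V=0
t=5: input=1 -> V=6
t=6: input=4 -> V=0 FIRE
t=7: input=3 -> V=0 FIRE
t=8: input=2 -> V=0 FIRE
t=9: input=1 -> V=6
t=10: input=1 -> V=0 FIRE
t=11: input=4 -> V=0 FIRE
t=12: input=4 -> V=0 FIRE

Answer: 1 2 3 6 7 8 10 11 12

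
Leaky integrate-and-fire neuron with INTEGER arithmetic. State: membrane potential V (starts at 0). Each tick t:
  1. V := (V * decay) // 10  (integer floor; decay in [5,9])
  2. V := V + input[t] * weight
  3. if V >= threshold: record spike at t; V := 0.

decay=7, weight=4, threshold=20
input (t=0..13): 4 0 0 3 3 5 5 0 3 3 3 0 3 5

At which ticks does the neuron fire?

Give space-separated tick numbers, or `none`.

t=0: input=4 -> V=16
t=1: input=0 -> V=11
t=2: input=0 -> V=7
t=3: input=3 -> V=16
t=4: input=3 -> V=0 FIRE
t=5: input=5 -> V=0 FIRE
t=6: input=5 -> V=0 FIRE
t=7: input=0 -> V=0
t=8: input=3 -> V=12
t=9: input=3 -> V=0 FIRE
t=10: input=3 -> V=12
t=11: input=0 -> V=8
t=12: input=3 -> V=17
t=13: input=5 -> V=0 FIRE

Answer: 4 5 6 9 13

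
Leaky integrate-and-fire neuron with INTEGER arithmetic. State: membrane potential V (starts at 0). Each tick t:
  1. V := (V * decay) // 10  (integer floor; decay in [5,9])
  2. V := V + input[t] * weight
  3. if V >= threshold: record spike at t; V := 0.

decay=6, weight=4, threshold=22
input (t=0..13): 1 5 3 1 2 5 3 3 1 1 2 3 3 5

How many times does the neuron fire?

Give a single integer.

Answer: 3

Derivation:
t=0: input=1 -> V=4
t=1: input=5 -> V=0 FIRE
t=2: input=3 -> V=12
t=3: input=1 -> V=11
t=4: input=2 -> V=14
t=5: input=5 -> V=0 FIRE
t=6: input=3 -> V=12
t=7: input=3 -> V=19
t=8: input=1 -> V=15
t=9: input=1 -> V=13
t=10: input=2 -> V=15
t=11: input=3 -> V=21
t=12: input=3 -> V=0 FIRE
t=13: input=5 -> V=20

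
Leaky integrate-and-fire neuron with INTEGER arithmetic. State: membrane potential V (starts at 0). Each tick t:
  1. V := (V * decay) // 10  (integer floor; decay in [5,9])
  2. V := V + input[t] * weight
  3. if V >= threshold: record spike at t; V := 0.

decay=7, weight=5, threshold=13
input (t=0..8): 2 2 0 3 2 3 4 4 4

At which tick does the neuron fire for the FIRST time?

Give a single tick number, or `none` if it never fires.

Answer: 1

Derivation:
t=0: input=2 -> V=10
t=1: input=2 -> V=0 FIRE
t=2: input=0 -> V=0
t=3: input=3 -> V=0 FIRE
t=4: input=2 -> V=10
t=5: input=3 -> V=0 FIRE
t=6: input=4 -> V=0 FIRE
t=7: input=4 -> V=0 FIRE
t=8: input=4 -> V=0 FIRE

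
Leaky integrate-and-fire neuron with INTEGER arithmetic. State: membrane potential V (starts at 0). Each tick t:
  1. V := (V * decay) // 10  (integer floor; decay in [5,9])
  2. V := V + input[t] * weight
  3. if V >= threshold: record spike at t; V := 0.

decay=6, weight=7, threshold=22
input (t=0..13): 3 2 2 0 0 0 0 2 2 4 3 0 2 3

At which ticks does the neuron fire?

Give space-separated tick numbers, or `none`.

t=0: input=3 -> V=21
t=1: input=2 -> V=0 FIRE
t=2: input=2 -> V=14
t=3: input=0 -> V=8
t=4: input=0 -> V=4
t=5: input=0 -> V=2
t=6: input=0 -> V=1
t=7: input=2 -> V=14
t=8: input=2 -> V=0 FIRE
t=9: input=4 -> V=0 FIRE
t=10: input=3 -> V=21
t=11: input=0 -> V=12
t=12: input=2 -> V=21
t=13: input=3 -> V=0 FIRE

Answer: 1 8 9 13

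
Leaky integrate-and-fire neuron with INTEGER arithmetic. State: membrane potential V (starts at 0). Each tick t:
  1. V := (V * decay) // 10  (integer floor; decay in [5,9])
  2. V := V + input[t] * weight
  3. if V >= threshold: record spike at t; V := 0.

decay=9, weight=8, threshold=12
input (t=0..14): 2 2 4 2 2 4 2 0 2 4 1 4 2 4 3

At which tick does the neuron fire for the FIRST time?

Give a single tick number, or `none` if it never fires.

t=0: input=2 -> V=0 FIRE
t=1: input=2 -> V=0 FIRE
t=2: input=4 -> V=0 FIRE
t=3: input=2 -> V=0 FIRE
t=4: input=2 -> V=0 FIRE
t=5: input=4 -> V=0 FIRE
t=6: input=2 -> V=0 FIRE
t=7: input=0 -> V=0
t=8: input=2 -> V=0 FIRE
t=9: input=4 -> V=0 FIRE
t=10: input=1 -> V=8
t=11: input=4 -> V=0 FIRE
t=12: input=2 -> V=0 FIRE
t=13: input=4 -> V=0 FIRE
t=14: input=3 -> V=0 FIRE

Answer: 0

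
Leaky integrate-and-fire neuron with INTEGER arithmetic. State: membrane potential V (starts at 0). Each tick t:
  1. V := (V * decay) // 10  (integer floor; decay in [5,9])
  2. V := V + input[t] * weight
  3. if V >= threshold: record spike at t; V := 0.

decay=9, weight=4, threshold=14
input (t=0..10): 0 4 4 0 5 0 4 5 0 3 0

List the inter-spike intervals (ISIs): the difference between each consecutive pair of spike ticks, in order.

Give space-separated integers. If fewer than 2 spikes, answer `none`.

Answer: 1 2 2 1

Derivation:
t=0: input=0 -> V=0
t=1: input=4 -> V=0 FIRE
t=2: input=4 -> V=0 FIRE
t=3: input=0 -> V=0
t=4: input=5 -> V=0 FIRE
t=5: input=0 -> V=0
t=6: input=4 -> V=0 FIRE
t=7: input=5 -> V=0 FIRE
t=8: input=0 -> V=0
t=9: input=3 -> V=12
t=10: input=0 -> V=10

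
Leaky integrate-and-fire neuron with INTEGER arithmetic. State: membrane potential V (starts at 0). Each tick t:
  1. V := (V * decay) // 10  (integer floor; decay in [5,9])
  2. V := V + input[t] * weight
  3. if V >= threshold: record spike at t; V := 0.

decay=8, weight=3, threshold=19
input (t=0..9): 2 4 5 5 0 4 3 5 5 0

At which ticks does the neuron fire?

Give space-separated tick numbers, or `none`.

t=0: input=2 -> V=6
t=1: input=4 -> V=16
t=2: input=5 -> V=0 FIRE
t=3: input=5 -> V=15
t=4: input=0 -> V=12
t=5: input=4 -> V=0 FIRE
t=6: input=3 -> V=9
t=7: input=5 -> V=0 FIRE
t=8: input=5 -> V=15
t=9: input=0 -> V=12

Answer: 2 5 7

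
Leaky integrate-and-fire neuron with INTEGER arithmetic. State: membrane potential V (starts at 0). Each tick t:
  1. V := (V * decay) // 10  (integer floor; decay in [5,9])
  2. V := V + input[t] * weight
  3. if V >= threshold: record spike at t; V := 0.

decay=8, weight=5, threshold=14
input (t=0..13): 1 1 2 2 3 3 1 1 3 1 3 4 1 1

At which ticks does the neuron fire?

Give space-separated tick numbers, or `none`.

t=0: input=1 -> V=5
t=1: input=1 -> V=9
t=2: input=2 -> V=0 FIRE
t=3: input=2 -> V=10
t=4: input=3 -> V=0 FIRE
t=5: input=3 -> V=0 FIRE
t=6: input=1 -> V=5
t=7: input=1 -> V=9
t=8: input=3 -> V=0 FIRE
t=9: input=1 -> V=5
t=10: input=3 -> V=0 FIRE
t=11: input=4 -> V=0 FIRE
t=12: input=1 -> V=5
t=13: input=1 -> V=9

Answer: 2 4 5 8 10 11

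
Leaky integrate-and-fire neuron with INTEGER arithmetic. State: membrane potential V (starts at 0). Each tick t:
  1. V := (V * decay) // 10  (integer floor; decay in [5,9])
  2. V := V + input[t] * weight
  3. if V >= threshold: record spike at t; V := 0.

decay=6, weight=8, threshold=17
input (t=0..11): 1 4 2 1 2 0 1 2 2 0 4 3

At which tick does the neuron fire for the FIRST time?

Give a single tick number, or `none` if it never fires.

Answer: 1

Derivation:
t=0: input=1 -> V=8
t=1: input=4 -> V=0 FIRE
t=2: input=2 -> V=16
t=3: input=1 -> V=0 FIRE
t=4: input=2 -> V=16
t=5: input=0 -> V=9
t=6: input=1 -> V=13
t=7: input=2 -> V=0 FIRE
t=8: input=2 -> V=16
t=9: input=0 -> V=9
t=10: input=4 -> V=0 FIRE
t=11: input=3 -> V=0 FIRE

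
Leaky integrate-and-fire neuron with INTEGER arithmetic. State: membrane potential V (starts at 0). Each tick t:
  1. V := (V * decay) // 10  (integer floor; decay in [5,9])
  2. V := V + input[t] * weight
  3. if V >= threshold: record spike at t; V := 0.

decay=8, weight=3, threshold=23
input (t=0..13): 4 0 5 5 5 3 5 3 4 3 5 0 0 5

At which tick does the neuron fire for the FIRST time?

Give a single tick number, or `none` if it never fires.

t=0: input=4 -> V=12
t=1: input=0 -> V=9
t=2: input=5 -> V=22
t=3: input=5 -> V=0 FIRE
t=4: input=5 -> V=15
t=5: input=3 -> V=21
t=6: input=5 -> V=0 FIRE
t=7: input=3 -> V=9
t=8: input=4 -> V=19
t=9: input=3 -> V=0 FIRE
t=10: input=5 -> V=15
t=11: input=0 -> V=12
t=12: input=0 -> V=9
t=13: input=5 -> V=22

Answer: 3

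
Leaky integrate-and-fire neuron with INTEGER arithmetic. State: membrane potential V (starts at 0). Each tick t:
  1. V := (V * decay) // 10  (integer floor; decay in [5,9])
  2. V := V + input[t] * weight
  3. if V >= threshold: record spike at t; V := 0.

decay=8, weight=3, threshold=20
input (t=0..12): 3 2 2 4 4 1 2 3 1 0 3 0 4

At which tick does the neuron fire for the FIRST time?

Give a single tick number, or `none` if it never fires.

t=0: input=3 -> V=9
t=1: input=2 -> V=13
t=2: input=2 -> V=16
t=3: input=4 -> V=0 FIRE
t=4: input=4 -> V=12
t=5: input=1 -> V=12
t=6: input=2 -> V=15
t=7: input=3 -> V=0 FIRE
t=8: input=1 -> V=3
t=9: input=0 -> V=2
t=10: input=3 -> V=10
t=11: input=0 -> V=8
t=12: input=4 -> V=18

Answer: 3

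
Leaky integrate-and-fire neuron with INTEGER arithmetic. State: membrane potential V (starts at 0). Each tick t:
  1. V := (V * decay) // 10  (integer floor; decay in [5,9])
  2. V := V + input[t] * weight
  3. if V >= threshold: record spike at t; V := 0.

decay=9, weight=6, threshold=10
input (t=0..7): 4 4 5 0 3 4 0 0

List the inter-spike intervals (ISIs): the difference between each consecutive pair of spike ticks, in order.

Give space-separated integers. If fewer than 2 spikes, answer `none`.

Answer: 1 1 2 1

Derivation:
t=0: input=4 -> V=0 FIRE
t=1: input=4 -> V=0 FIRE
t=2: input=5 -> V=0 FIRE
t=3: input=0 -> V=0
t=4: input=3 -> V=0 FIRE
t=5: input=4 -> V=0 FIRE
t=6: input=0 -> V=0
t=7: input=0 -> V=0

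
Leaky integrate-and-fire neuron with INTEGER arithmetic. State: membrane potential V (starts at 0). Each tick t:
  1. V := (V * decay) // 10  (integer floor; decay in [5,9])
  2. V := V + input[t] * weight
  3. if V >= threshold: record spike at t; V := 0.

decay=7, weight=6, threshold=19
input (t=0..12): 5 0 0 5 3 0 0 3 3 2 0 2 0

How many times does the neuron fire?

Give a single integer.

Answer: 4

Derivation:
t=0: input=5 -> V=0 FIRE
t=1: input=0 -> V=0
t=2: input=0 -> V=0
t=3: input=5 -> V=0 FIRE
t=4: input=3 -> V=18
t=5: input=0 -> V=12
t=6: input=0 -> V=8
t=7: input=3 -> V=0 FIRE
t=8: input=3 -> V=18
t=9: input=2 -> V=0 FIRE
t=10: input=0 -> V=0
t=11: input=2 -> V=12
t=12: input=0 -> V=8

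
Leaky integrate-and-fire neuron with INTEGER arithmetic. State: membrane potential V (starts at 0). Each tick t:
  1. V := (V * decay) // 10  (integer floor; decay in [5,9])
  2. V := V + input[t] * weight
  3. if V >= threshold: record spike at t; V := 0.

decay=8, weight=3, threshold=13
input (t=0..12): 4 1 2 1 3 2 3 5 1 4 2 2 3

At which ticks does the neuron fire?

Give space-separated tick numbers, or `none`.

t=0: input=4 -> V=12
t=1: input=1 -> V=12
t=2: input=2 -> V=0 FIRE
t=3: input=1 -> V=3
t=4: input=3 -> V=11
t=5: input=2 -> V=0 FIRE
t=6: input=3 -> V=9
t=7: input=5 -> V=0 FIRE
t=8: input=1 -> V=3
t=9: input=4 -> V=0 FIRE
t=10: input=2 -> V=6
t=11: input=2 -> V=10
t=12: input=3 -> V=0 FIRE

Answer: 2 5 7 9 12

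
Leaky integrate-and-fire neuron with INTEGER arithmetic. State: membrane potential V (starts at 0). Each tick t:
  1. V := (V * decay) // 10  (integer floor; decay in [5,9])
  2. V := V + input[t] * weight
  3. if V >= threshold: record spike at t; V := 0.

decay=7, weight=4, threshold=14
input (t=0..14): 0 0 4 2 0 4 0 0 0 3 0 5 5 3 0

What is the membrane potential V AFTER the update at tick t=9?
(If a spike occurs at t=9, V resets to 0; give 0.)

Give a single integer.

Answer: 12

Derivation:
t=0: input=0 -> V=0
t=1: input=0 -> V=0
t=2: input=4 -> V=0 FIRE
t=3: input=2 -> V=8
t=4: input=0 -> V=5
t=5: input=4 -> V=0 FIRE
t=6: input=0 -> V=0
t=7: input=0 -> V=0
t=8: input=0 -> V=0
t=9: input=3 -> V=12
t=10: input=0 -> V=8
t=11: input=5 -> V=0 FIRE
t=12: input=5 -> V=0 FIRE
t=13: input=3 -> V=12
t=14: input=0 -> V=8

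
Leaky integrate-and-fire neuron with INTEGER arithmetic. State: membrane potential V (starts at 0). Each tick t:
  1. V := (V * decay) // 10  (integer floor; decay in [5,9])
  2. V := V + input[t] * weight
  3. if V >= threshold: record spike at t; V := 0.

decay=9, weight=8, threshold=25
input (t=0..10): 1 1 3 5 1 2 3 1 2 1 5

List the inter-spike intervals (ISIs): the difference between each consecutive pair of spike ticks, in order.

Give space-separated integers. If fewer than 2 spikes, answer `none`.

t=0: input=1 -> V=8
t=1: input=1 -> V=15
t=2: input=3 -> V=0 FIRE
t=3: input=5 -> V=0 FIRE
t=4: input=1 -> V=8
t=5: input=2 -> V=23
t=6: input=3 -> V=0 FIRE
t=7: input=1 -> V=8
t=8: input=2 -> V=23
t=9: input=1 -> V=0 FIRE
t=10: input=5 -> V=0 FIRE

Answer: 1 3 3 1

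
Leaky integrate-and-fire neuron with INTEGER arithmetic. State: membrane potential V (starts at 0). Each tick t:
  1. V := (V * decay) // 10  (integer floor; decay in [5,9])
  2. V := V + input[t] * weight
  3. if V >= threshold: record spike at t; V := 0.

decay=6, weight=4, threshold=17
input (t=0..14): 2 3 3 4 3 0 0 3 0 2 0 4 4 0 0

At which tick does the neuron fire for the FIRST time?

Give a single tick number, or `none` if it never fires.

Answer: 2

Derivation:
t=0: input=2 -> V=8
t=1: input=3 -> V=16
t=2: input=3 -> V=0 FIRE
t=3: input=4 -> V=16
t=4: input=3 -> V=0 FIRE
t=5: input=0 -> V=0
t=6: input=0 -> V=0
t=7: input=3 -> V=12
t=8: input=0 -> V=7
t=9: input=2 -> V=12
t=10: input=0 -> V=7
t=11: input=4 -> V=0 FIRE
t=12: input=4 -> V=16
t=13: input=0 -> V=9
t=14: input=0 -> V=5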